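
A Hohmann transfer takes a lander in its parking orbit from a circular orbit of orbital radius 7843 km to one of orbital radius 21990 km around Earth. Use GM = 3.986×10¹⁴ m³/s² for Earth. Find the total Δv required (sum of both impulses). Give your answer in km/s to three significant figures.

Δv_total ≈ 2.70 km/s

r₁ = 7843 km = 7.843×10⁶ m.
r₂ = 21990 km = 2.199×10⁷ m.
Transfer ellipse a_t = (r₁ + r₂)/2 = 1.492×10⁷ m.
At r₁: circular v_c1 = √(μ/r₁) = 7129 m/s; transfer-perigee v_p = √[μ(2/r₁ − 1/a_t)] = 8656 m/s.
Δv₁ = v_p − v_c1 = 1527 m/s.
At r₂: circular v_c2 = √(μ/r₂) = 4258 m/s; transfer-apogee v_a = √[μ(2/r₂ − 1/a_t)] = 3087 m/s.
Δv₂ = v_c2 − v_a = 1170 m/s.
Total Δv = Δv₁ + Δv₂ = 2697 m/s = 2.697 km/s.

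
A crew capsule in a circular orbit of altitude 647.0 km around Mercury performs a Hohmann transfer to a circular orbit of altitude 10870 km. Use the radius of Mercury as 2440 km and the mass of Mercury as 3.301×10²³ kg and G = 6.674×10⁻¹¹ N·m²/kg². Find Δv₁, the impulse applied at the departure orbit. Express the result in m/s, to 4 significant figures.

μ = GM = 6.674×10⁻¹¹ × 3.301×10²³ = 2.203×10¹³ m³/s².
r₁ = 2440 + 647.0 = 3087.0 km = 3.0870×10⁶ m.
r₂ = 2440 + 10870 = 13310 km = 1.3310×10⁷ m.
Transfer ellipse a_t = (r₁ + r₂)/2 = 8.198×10⁶ m.
At r₁: circular v_c1 = √(μ/r₁) = 2671 m/s; transfer-periherm v_p = √[μ(2/r₁ − 1/a_t)] = 3404 m/s.
Δv₁ = v_p − v_c1 = 732.4 m/s.

Δv ≈ 732.4 m/s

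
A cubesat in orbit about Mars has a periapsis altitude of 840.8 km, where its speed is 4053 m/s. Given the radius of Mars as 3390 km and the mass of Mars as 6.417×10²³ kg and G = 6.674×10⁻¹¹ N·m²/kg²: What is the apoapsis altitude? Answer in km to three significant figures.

apoapsis altitude ≈ 14800 km

μ = GM = 6.674×10⁻¹¹ × 6.417×10²³ = 4.283×10¹³ m³/s².
r_p = 3390 + 840.8 = 4230.8 km = 4.231×10⁶ m.
Specific energy ε = v²/2 − μ/r = -1.909×10⁶ J/kg, so a = −μ/(2ε) = 1.122×10⁷ m.
The apsides satisfy r_p + r_a = 2a, so the apoapsis radius is 2a − r_p = 1.820×10⁷ m = 18200 km.
Apoapsis altitude = 18200 − 3390 = 14810 km.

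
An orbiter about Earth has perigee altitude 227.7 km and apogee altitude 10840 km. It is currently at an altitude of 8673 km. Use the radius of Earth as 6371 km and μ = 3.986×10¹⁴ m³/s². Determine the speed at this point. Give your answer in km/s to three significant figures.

r_p = 6371 + 227.7 = 6598.7 km = 6.5987×10⁶ m.
r_a = 6371 + 10840 = 17211 km = 1.7211×10⁷ m.
r = 6371 + 8673 = 15044 km = 1.504×10⁷ m.
Semi-major axis a = (r_p + r_a)/2 = 11905 km = 1.190×10⁷ m.
Vis-viva: v² = μ(2/r − 1/a) = 3.986×10¹⁴ × (1.329×10⁻⁷ − 8.400×10⁻⁸) = 1.951×10⁷ m²/s².
v = 4417 m/s = 4.417 km/s.

v ≈ 4.42 km/s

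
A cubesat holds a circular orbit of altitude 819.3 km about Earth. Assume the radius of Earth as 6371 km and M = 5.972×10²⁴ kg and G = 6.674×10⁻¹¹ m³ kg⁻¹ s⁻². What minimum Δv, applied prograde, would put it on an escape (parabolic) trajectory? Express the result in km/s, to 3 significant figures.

Δv ≈ 3.08 km/s

μ = GM = 6.674×10⁻¹¹ × 5.972×10²⁴ = 3.986×10¹⁴ m³/s².
r = 6371 + 819.3 = 7190.3 km = 7.1903×10⁶ m.
Circular speed v_c = √(μ/r) = 7445 m/s.
Escape speed v_esc = √(2μ/r) = √2 × v_c = 10530 m/s.
Δv = v_esc − v_c = 3084 m/s = 3.084 km/s.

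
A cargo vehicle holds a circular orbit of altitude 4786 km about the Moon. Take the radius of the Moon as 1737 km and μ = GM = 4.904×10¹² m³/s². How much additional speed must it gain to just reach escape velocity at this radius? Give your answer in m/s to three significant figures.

r = 1737 + 4786 = 6523.0 km = 6.5230×10⁶ m.
Circular speed v_c = √(μ/r) = 867.1 m/s.
Escape speed v_esc = √(2μ/r) = √2 × v_c = 1226 m/s.
Δv = v_esc − v_c = 359.1 m/s.

Δv ≈ 359 m/s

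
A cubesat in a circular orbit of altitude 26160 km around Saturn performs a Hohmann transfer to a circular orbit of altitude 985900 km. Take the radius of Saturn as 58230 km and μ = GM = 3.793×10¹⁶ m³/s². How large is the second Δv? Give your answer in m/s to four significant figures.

r₁ = 58230 + 26160 = 84390 km = 8.4390×10⁷ m.
r₂ = 58230 + 985900 = 1044100 km = 1.0441×10⁹ m.
Transfer ellipse a_t = (r₁ + r₂)/2 = 5.643×10⁸ m.
At r₁: circular v_c1 = √(μ/r₁) = 21200 m/s; transfer-perikrone v_p = √[μ(2/r₁ − 1/a_t)] = 28840 m/s.
At r₂: circular v_c2 = √(μ/r₂) = 6027 m/s; transfer-apokrone v_a = √[μ(2/r₂ − 1/a_t)] = 2331 m/s.
Δv₂ = v_c2 − v_a = 3696 m/s.

Δv ≈ 3696 m/s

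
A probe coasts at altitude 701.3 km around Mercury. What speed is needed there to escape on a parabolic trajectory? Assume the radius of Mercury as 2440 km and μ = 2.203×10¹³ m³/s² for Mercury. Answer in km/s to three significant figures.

r = 2440 + 701.3 = 3141.3 km = 3.1413×10⁶ m.
Escape speed v_esc = √(2μ/r) = √(2 × 2.203×10¹³ / 3.141×10⁶) = √(1.403×10⁷) = 3745 m/s.
= 3.745 km/s.

v_esc ≈ 3.75 km/s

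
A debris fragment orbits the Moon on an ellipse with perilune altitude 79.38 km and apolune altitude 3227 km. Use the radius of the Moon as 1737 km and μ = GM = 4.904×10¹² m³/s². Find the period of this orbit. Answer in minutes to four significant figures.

T ≈ 295.2 minutes

r_p = 1737 + 79.38 = 1816.4 km = 1.8164×10⁶ m.
r_a = 1737 + 3227 = 4964.0 km = 4.9640×10⁶ m.
Semi-major axis a = (r_p + r_a)/2 = (1816.4 + 4964.0)/2 = 3390.2 km = 3.390×10⁶ m.
By Kepler's third law T = 2π√(a³/μ) = 2π × 2.819×10³ = 1.771×10⁴ s.
= 295.2 minutes.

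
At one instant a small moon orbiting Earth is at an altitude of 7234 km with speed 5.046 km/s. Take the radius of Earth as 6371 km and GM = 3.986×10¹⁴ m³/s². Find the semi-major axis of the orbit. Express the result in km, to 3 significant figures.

r = 6371 + 7234 = 13605 km = 1.360×10⁷ m.
Vis-viva rearranged: 1/a = 2/r − v²/μ = 1.470×10⁻⁷ − 6.388×10⁻⁸ = 8.313×10⁻⁸ m⁻¹.
a = 1.203×10⁷ m = 12030 km.

a ≈ 12000 km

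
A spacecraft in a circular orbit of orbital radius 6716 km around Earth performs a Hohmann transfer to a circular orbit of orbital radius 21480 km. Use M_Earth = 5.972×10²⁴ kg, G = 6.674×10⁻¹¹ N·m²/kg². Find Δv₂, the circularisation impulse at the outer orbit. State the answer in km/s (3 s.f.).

μ = GM = 6.674×10⁻¹¹ × 5.972×10²⁴ = 3.986×10¹⁴ m³/s².
r₁ = 6716 km = 6.716×10⁶ m.
r₂ = 21480 km = 2.148×10⁷ m.
Transfer ellipse a_t = (r₁ + r₂)/2 = 1.410×10⁷ m.
At r₁: circular v_c1 = √(μ/r₁) = 7704 m/s; transfer-perigee v_p = √[μ(2/r₁ − 1/a_t)] = 9509 m/s.
At r₂: circular v_c2 = √(μ/r₂) = 4308 m/s; transfer-apogee v_a = √[μ(2/r₂ − 1/a_t)] = 2973 m/s.
Δv₂ = v_c2 − v_a = 1334 m/s.
= 1.334 km/s.

Δv ≈ 1.33 km/s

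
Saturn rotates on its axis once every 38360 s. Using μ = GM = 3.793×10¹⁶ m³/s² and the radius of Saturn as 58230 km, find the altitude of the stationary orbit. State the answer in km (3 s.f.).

h_sync ≈ 54000 km

A synchronous orbit has period T, so by Kepler's third law a = (μT²/4π²)^(1/3).
μT²/4π² = 3.793×10¹⁶ × (3.836×10⁴)² / 39.48 = 1.414×10²⁴ m³.
a = 1.122×10⁸ m = 1.1223×10⁵ km.
Altitude h = a − R = 1.1223×10⁵ − 58230 = 54005 km.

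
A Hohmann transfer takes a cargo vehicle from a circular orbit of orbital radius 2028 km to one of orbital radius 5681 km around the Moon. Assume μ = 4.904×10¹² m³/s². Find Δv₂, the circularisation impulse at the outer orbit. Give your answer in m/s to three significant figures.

r₁ = 2028 km = 2.028×10⁶ m.
r₂ = 5681 km = 5.681×10⁶ m.
Transfer ellipse a_t = (r₁ + r₂)/2 = 3.854×10⁶ m.
At r₁: circular v_c1 = √(μ/r₁) = 1555 m/s; transfer-perilune v_p = √[μ(2/r₁ − 1/a_t)] = 1888 m/s.
At r₂: circular v_c2 = √(μ/r₂) = 929.1 m/s; transfer-apolune v_a = √[μ(2/r₂ − 1/a_t)] = 673.9 m/s.
Δv₂ = v_c2 − v_a = 255.2 m/s.

Δv ≈ 255 m/s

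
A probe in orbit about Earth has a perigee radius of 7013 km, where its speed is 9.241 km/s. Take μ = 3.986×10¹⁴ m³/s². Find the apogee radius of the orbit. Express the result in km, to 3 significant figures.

apogee radius ≈ 21200 km

r_p = 7.013×10⁶ m.
Specific energy ε = v²/2 − μ/r = -1.414×10⁷ J/kg, so a = −μ/(2ε) = 1.410×10⁷ m.
The apsides satisfy r_p + r_a = 2a, so the apogee radius is 2a − r_p = 2.118×10⁷ m = 21178 km.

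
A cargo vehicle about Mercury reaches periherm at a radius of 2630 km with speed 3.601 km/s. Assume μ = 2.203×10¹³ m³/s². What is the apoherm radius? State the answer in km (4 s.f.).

apoherm radius ≈ 9009 km

r_p = 2.630×10⁶ m.
Specific energy ε = v²/2 − μ/r = -1.893×10⁶ J/kg, so a = −μ/(2ε) = 5.819×10⁶ m.
The apsides satisfy r_p + r_a = 2a, so the apoherm radius is 2a − r_p = 9.009×10⁶ m = 9008.7 km.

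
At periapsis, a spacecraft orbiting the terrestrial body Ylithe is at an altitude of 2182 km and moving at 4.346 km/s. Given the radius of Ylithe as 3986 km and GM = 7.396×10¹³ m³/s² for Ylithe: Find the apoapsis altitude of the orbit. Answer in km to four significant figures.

r_p = 3986 + 2182 = 6168.0 km = 6.168×10⁶ m.
Specific energy ε = v²/2 − μ/r = -2.547×10⁶ J/kg, so a = −μ/(2ε) = 1.452×10⁷ m.
The apsides satisfy r_p + r_a = 2a, so the apoapsis radius is 2a − r_p = 2.287×10⁷ m = 22869 km.
Apoapsis altitude = 22869 − 3986 = 18883 km.

apoapsis altitude ≈ 18880 km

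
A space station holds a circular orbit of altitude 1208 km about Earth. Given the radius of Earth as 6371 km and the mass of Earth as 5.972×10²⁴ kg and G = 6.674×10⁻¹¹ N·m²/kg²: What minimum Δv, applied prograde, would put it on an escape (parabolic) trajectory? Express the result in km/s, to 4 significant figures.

Δv ≈ 3.004 km/s

μ = GM = 6.674×10⁻¹¹ × 5.972×10²⁴ = 3.986×10¹⁴ m³/s².
r = 6371 + 1208 = 7579.0 km = 7.5790×10⁶ m.
Circular speed v_c = √(μ/r) = 7252 m/s.
Escape speed v_esc = √(2μ/r) = √2 × v_c = 10260 m/s.
Δv = v_esc − v_c = 3004 m/s = 3.004 km/s.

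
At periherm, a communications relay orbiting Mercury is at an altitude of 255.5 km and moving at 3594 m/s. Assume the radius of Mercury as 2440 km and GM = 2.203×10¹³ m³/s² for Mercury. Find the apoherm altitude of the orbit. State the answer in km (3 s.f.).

r_p = 2440 + 255.5 = 2695.5 km = 2.696×10⁶ m.
Specific energy ε = v²/2 − μ/r = -1.714×10⁶ J/kg, so a = −μ/(2ε) = 6.425×10⁶ m.
The apsides satisfy r_p + r_a = 2a, so the apoherm radius is 2a − r_p = 1.015×10⁷ m = 10154 km.
Apoherm altitude = 10154 − 2440 = 7714.0 km.

apoherm altitude ≈ 7710 km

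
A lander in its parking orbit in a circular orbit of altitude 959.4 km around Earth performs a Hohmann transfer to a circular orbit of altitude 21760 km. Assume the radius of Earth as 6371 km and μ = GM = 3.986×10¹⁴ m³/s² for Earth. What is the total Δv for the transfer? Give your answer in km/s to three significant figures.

Δv_total ≈ 3.26 km/s

r₁ = 6371 + 959.4 = 7330.4 km = 7.3304×10⁶ m.
r₂ = 6371 + 21760 = 28131 km = 2.8131×10⁷ m.
Transfer ellipse a_t = (r₁ + r₂)/2 = 1.773×10⁷ m.
At r₁: circular v_c1 = √(μ/r₁) = 7374 m/s; transfer-perigee v_p = √[μ(2/r₁ − 1/a_t)] = 9288 m/s.
Δv₁ = v_p − v_c1 = 1914 m/s.
At r₂: circular v_c2 = √(μ/r₂) = 3764 m/s; transfer-apogee v_a = √[μ(2/r₂ − 1/a_t)] = 2420 m/s.
Δv₂ = v_c2 − v_a = 1344 m/s.
Total Δv = Δv₁ + Δv₂ = 3258 m/s = 3.258 km/s.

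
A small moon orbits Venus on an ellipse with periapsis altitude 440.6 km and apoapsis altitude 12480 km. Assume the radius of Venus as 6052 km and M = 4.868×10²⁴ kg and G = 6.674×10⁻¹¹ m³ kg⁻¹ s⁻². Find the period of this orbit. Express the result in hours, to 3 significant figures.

μ = GM = 6.674×10⁻¹¹ × 4.868×10²⁴ = 3.249×10¹⁴ m³/s².
r_p = 6052 + 440.6 = 6492.6 km = 6.4926×10⁶ m.
r_a = 6052 + 12480 = 18532 km = 1.8532×10⁷ m.
Semi-major axis a = (r_p + r_a)/2 = (6492.6 + 18532)/2 = 12512 km = 1.251×10⁷ m.
By Kepler's third law T = 2π√(a³/μ) = 2π × 2.455×10³ = 1.543×10⁴ s.
= 4.286 hours.

T ≈ 4.29 hours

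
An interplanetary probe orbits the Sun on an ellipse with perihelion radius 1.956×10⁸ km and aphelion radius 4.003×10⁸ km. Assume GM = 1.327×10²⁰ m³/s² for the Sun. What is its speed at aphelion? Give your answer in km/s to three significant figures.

v ≈ 14.8 km/s

Semi-major axis a = (r_p + r_a)/2 = 2.9795×10⁸ km = 2.980×10¹¹ m.
Vis-viva: v² = μ(2/r − 1/a) = 1.327×10²⁰ × (4.996×10⁻¹² − 3.356×10⁻¹²) = 2.176×10⁸ m²/s².
v = 14750 m/s = 14.75 km/s.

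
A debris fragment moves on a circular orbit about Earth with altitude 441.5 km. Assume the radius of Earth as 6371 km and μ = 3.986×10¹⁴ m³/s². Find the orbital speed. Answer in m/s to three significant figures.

r = 6371 + 441.5 = 6812.5 km = 6.8125×10⁶ m.
For a circular orbit v = √(μ/r) = √(3.986×10¹⁴ / 6.812×10⁶) = √(5.851×10⁷) = 7649 m/s.

v ≈ 7650 m/s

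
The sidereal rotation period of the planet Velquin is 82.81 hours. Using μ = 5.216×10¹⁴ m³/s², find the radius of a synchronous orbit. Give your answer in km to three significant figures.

T = 82.81 hours = 2.981×10⁵ s.
A synchronous orbit has period T, so by Kepler's third law a = (μT²/4π²)^(1/3).
μT²/4π² = 5.216×10¹⁴ × (2.981×10⁵)² / 39.48 = 1.174×10²⁴ m³.
a = 1.055×10⁸ m = 1.0550×10⁵ km.

r_sync ≈ 1.05×10⁵ km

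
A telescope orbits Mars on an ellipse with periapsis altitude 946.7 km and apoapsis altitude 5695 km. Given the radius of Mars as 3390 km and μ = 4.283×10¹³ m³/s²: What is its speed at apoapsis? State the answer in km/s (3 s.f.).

v ≈ 1.75 km/s

r_p = 3390 + 946.7 = 4336.7 km = 4.3367×10⁶ m.
r_a = 3390 + 5695 = 9085.0 km = 9.0850×10⁶ m.
Semi-major axis a = (r_p + r_a)/2 = 6710.9 km = 6.711×10⁶ m.
Vis-viva: v² = μ(2/r − 1/a) = 4.283×10¹³ × (2.201×10⁻⁷ − 1.490×10⁻⁷) = 3.047×10⁶ m²/s².
v = 1745 m/s = 1.745 km/s.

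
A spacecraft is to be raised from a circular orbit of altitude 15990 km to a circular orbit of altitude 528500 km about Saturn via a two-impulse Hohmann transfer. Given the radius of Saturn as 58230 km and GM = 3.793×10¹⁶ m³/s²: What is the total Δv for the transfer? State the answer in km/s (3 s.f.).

Δv_total ≈ 11.7 km/s

r₁ = 58230 + 15990 = 74220 km = 7.4220×10⁷ m.
r₂ = 58230 + 528500 = 586730 km = 5.8673×10⁸ m.
Transfer ellipse a_t = (r₁ + r₂)/2 = 3.305×10⁸ m.
At r₁: circular v_c1 = √(μ/r₁) = 22610 m/s; transfer-perikrone v_p = √[μ(2/r₁ − 1/a_t)] = 30120 m/s.
Δv₁ = v_p − v_c1 = 7515 m/s.
At r₂: circular v_c2 = √(μ/r₂) = 8040 m/s; transfer-apokrone v_a = √[μ(2/r₂ − 1/a_t)] = 3810 m/s.
Δv₂ = v_c2 − v_a = 4230 m/s.
Total Δv = Δv₁ + Δv₂ = 11750 m/s = 11.75 km/s.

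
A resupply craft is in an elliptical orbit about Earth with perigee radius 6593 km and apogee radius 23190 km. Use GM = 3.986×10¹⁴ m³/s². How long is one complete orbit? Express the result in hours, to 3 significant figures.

T ≈ 5.02 hours

Semi-major axis a = (r_p + r_a)/2 = (6593.0 + 23190)/2 = 14892 km = 1.489×10⁷ m.
By Kepler's third law T = 2π√(a³/μ) = 2π × 2.878×10³ = 1.809×10⁴ s.
= 5.024 hours.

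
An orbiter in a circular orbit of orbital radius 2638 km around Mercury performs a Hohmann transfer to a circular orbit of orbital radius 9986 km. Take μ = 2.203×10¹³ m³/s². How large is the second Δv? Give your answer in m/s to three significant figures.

r₁ = 2638 km = 2.638×10⁶ m.
r₂ = 9986 km = 9.986×10⁶ m.
Transfer ellipse a_t = (r₁ + r₂)/2 = 6.312×10⁶ m.
At r₁: circular v_c1 = √(μ/r₁) = 2890 m/s; transfer-periherm v_p = √[μ(2/r₁ − 1/a_t)] = 3635 m/s.
At r₂: circular v_c2 = √(μ/r₂) = 1485 m/s; transfer-apoherm v_a = √[μ(2/r₂ − 1/a_t)] = 960.2 m/s.
Δv₂ = v_c2 − v_a = 525.1 m/s.

Δv ≈ 525 m/s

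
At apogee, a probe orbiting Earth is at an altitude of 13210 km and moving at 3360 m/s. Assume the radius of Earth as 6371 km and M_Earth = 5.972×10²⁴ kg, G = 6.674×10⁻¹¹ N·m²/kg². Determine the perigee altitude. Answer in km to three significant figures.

perigee altitude ≈ 1140 km

μ = GM = 6.674×10⁻¹¹ × 5.972×10²⁴ = 3.986×10¹⁴ m³/s².
r_a = 6371 + 13210 = 19581 km = 1.958×10⁷ m.
Specific energy ε = v²/2 − μ/r = -1.471×10⁷ J/kg, so a = −μ/(2ε) = 1.355×10⁷ m.
The apsides satisfy r_p + r_a = 2a, so the perigee radius is 2a − r_a = 7.514×10⁶ m = 7513.9 km.
Perigee altitude = 7513.9 − 6371 = 1142.9 km.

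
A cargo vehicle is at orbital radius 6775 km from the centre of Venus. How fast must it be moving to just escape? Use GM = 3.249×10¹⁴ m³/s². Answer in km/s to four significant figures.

r = 6775 km = 6.775×10⁶ m.
Escape speed v_esc = √(2μ/r) = √(2 × 3.249×10¹⁴ / 6.775×10⁶) = √(9.591×10⁷) = 9793 m/s.
= 9.793 km/s.

v_esc ≈ 9.793 km/s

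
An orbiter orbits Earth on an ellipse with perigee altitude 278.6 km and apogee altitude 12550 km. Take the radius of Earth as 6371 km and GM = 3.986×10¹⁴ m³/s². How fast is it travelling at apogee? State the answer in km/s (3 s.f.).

v ≈ 3.31 km/s

r_p = 6371 + 278.6 = 6649.6 km = 6.6496×10⁶ m.
r_a = 6371 + 12550 = 18921 km = 1.8921×10⁷ m.
Semi-major axis a = (r_p + r_a)/2 = 12785 km = 1.279×10⁷ m.
Vis-viva: v² = μ(2/r − 1/a) = 3.986×10¹⁴ × (1.057×10⁻⁷ − 7.821×10⁻⁸) = 1.096×10⁷ m²/s².
v = 3310 m/s = 3.310 km/s.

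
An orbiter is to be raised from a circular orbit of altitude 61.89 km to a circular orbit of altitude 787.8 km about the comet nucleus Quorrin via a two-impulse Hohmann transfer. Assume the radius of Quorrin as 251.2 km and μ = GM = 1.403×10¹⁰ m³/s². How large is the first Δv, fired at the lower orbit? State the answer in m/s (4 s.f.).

r₁ = 251.2 + 61.89 = 313.09 km = 3.1309×10⁵ m.
r₂ = 251.2 + 787.8 = 1039.0 km = 1.0390×10⁶ m.
Transfer ellipse a_t = (r₁ + r₂)/2 = 6.760×10⁵ m.
At r₁: circular v_c1 = √(μ/r₁) = 211.7 m/s; transfer-periapsis v_p = √[μ(2/r₁ − 1/a_t)] = 262.4 m/s.
Δv₁ = v_p − v_c1 = 50.74 m/s.

Δv ≈ 50.74 m/s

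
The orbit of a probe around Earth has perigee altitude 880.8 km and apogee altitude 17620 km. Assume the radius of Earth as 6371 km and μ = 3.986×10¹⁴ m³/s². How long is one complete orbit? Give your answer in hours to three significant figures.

r_p = 6371 + 880.8 = 7251.8 km = 7.2518×10⁶ m.
r_a = 6371 + 17620 = 23991 km = 2.3991×10⁷ m.
Semi-major axis a = (r_p + r_a)/2 = (7251.8 + 23991)/2 = 15621 km = 1.562×10⁷ m.
By Kepler's third law T = 2π√(a³/μ) = 2π × 3.093×10³ = 1.943×10⁴ s.
= 5.397 hours.

T ≈ 5.40 hours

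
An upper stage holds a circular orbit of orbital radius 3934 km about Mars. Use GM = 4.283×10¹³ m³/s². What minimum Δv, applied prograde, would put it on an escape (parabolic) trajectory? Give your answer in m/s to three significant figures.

Δv ≈ 1370 m/s

r = 3934 km = 3.934×10⁶ m.
Circular speed v_c = √(μ/r) = 3300 m/s.
Escape speed v_esc = √(2μ/r) = √2 × v_c = 4666 m/s.
Δv = v_esc − v_c = 1367 m/s.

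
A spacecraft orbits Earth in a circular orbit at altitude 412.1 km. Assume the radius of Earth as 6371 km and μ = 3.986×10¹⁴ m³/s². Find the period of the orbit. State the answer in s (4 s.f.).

T ≈ 5560 s

r = 6371 + 412.1 = 6783.1 km = 6.7831×10⁶ m.
Kepler's third law: T = 2π√(r³/μ) = 2π√((6.783×10⁶)³ / 3.986×10¹⁴).
r³/μ = 7.830×10⁵ s², so T = 2π × 8.849×10² = 5.560×10³ s.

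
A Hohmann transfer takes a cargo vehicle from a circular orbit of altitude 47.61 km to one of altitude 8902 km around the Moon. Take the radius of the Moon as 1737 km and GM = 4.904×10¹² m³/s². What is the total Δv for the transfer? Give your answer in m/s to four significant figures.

r₁ = 1737 + 47.61 = 1784.6 km = 1.7846×10⁶ m.
r₂ = 1737 + 8902 = 10639 km = 1.0639×10⁷ m.
Transfer ellipse a_t = (r₁ + r₂)/2 = 6.212×10⁶ m.
At r₁: circular v_c1 = √(μ/r₁) = 1658 m/s; transfer-perilune v_p = √[μ(2/r₁ − 1/a_t)] = 2169 m/s.
Δv₁ = v_p − v_c1 = 511.7 m/s.
At r₂: circular v_c2 = √(μ/r₂) = 678.9 m/s; transfer-apolune v_a = √[μ(2/r₂ − 1/a_t)] = 363.9 m/s.
Δv₂ = v_c2 − v_a = 315.0 m/s.
Total Δv = Δv₁ + Δv₂ = 826.8 m/s.

Δv_total ≈ 826.8 m/s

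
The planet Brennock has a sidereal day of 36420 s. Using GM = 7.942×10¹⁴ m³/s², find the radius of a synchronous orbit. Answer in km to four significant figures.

r_sync ≈ 29880 km

A synchronous orbit has period T, so by Kepler's third law a = (μT²/4π²)^(1/3).
μT²/4π² = 7.942×10¹⁴ × (3.642×10⁴)² / 39.48 = 2.668×10²² m³.
a = 2.988×10⁷ m = 29882 km.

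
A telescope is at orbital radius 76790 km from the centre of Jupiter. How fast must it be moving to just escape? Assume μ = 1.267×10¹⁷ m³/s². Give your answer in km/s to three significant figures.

v_esc ≈ 57.4 km/s

r = 76790 km = 7.679×10⁷ m.
Escape speed v_esc = √(2μ/r) = √(2 × 1.267×10¹⁷ / 7.679×10⁷) = √(3.300×10⁹) = 57440 m/s.
= 57.44 km/s.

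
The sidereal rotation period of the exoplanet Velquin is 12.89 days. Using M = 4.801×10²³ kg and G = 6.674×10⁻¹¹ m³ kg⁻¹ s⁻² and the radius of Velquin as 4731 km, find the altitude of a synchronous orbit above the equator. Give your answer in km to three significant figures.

μ = GM = 6.674×10⁻¹¹ × 4.801×10²³ = 3.204×10¹³ m³/s².
T = 12.89 days = 1.114×10⁶ s.
A synchronous orbit has period T, so by Kepler's third law a = (μT²/4π²)^(1/3).
μT²/4π² = 3.204×10¹³ × (1.114×10⁶)² / 39.48 = 1.007×10²⁴ m³.
a = 1.002×10⁸ m = 1.0022×10⁵ km.
Altitude h = a − R = 1.0022×10⁵ − 4731 = 95491 km.

h_sync ≈ 95500 km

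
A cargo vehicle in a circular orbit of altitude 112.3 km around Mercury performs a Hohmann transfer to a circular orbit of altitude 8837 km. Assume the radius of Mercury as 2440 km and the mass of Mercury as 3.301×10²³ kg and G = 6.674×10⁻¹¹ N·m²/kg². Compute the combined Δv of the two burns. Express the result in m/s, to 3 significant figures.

μ = GM = 6.674×10⁻¹¹ × 3.301×10²³ = 2.203×10¹³ m³/s².
r₁ = 2440 + 112.3 = 2552.3 km = 2.5523×10⁶ m.
r₂ = 2440 + 8837 = 11277 km = 1.1277×10⁷ m.
Transfer ellipse a_t = (r₁ + r₂)/2 = 6.915×10⁶ m.
At r₁: circular v_c1 = √(μ/r₁) = 2938 m/s; transfer-periherm v_p = √[μ(2/r₁ − 1/a_t)] = 3752 m/s.
Δv₁ = v_p − v_c1 = 814.0 m/s.
At r₂: circular v_c2 = √(μ/r₂) = 1398 m/s; transfer-apoherm v_a = √[μ(2/r₂ − 1/a_t)] = 849.2 m/s.
Δv₂ = v_c2 − v_a = 548.5 m/s.
Total Δv = Δv₁ + Δv₂ = 1363 m/s.

Δv_total ≈ 1360 m/s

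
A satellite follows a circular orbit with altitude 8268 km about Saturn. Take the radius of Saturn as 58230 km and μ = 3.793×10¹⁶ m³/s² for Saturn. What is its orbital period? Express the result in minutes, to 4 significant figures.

r = 58230 + 8268 = 66498 km = 6.6498×10⁷ m.
Kepler's third law: T = 2π√(r³/μ) = 2π√((6.650×10⁷)³ / 3.793×10¹⁶).
r³/μ = 7.753×10⁶ s², so T = 2π × 2.784×10³ = 1.749×10⁴ s.
Converting: 1.749×10⁴ s ÷ 60.00 = 291.6 minutes.

T ≈ 291.6 minutes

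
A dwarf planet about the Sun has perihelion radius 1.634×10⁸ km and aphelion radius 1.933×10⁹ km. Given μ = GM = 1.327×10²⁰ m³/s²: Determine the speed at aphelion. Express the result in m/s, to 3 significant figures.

Semi-major axis a = (r_p + r_a)/2 = 1.0482×10⁹ km = 1.048×10¹² m.
Vis-viva: v² = μ(2/r − 1/a) = 1.327×10²⁰ × (1.035×10⁻¹² − 9.540×10⁻¹³) = 1.070×10⁷ m²/s².
v = 3271 m/s.

v ≈ 3270 m/s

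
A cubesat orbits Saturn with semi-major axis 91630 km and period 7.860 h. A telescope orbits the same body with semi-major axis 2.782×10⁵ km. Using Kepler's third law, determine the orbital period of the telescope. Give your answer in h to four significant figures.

T₂ ≈ 41.58 h

Kepler's third law: T² ∝ a³, so T₂ = T₁ (a₂/a₁)^(3/2).
a₂/a₁ = 3.036, (a₂/a₁)^(3/2) = 5.290.
T₂ = 7.860 × 5.290 = 41.58 h.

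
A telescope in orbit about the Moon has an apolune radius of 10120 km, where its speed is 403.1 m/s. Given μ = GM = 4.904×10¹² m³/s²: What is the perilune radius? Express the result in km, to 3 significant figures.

perilune radius ≈ 2040 km

r_a = 1.012×10⁷ m.
Specific energy ε = v²/2 − μ/r = -4.033×10⁵ J/kg, so a = −μ/(2ε) = 6.079×10⁶ m.
The apsides satisfy r_p + r_a = 2a, so the perilune radius is 2a − r_a = 2.038×10⁶ m = 2038.5 km.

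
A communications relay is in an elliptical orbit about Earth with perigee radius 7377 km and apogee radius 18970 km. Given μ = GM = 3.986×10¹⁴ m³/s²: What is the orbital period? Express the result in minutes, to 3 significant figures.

T ≈ 251 minutes

Semi-major axis a = (r_p + r_a)/2 = (7377.0 + 18970)/2 = 13174 km = 1.317×10⁷ m.
By Kepler's third law T = 2π√(a³/μ) = 2π × 2.395×10³ = 1.505×10⁴ s.
= 250.8 minutes.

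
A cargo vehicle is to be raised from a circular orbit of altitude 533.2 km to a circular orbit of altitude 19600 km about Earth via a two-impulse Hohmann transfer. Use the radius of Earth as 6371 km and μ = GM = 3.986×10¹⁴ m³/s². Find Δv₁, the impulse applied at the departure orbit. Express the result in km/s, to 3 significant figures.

Δv ≈ 1.95 km/s

r₁ = 6371 + 533.2 = 6904.2 km = 6.9042×10⁶ m.
r₂ = 6371 + 19600 = 25971 km = 2.5971×10⁷ m.
Transfer ellipse a_t = (r₁ + r₂)/2 = 1.644×10⁷ m.
At r₁: circular v_c1 = √(μ/r₁) = 7598 m/s; transfer-perigee v_p = √[μ(2/r₁ − 1/a_t)] = 9551 m/s.
Δv₁ = v_p − v_c1 = 1953 m/s.
= 1.953 km/s.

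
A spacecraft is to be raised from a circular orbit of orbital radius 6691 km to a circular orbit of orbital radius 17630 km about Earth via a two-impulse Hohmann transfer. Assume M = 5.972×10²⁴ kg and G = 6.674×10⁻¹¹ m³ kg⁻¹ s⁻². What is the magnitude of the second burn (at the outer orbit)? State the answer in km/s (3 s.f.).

μ = GM = 6.674×10⁻¹¹ × 5.972×10²⁴ = 3.986×10¹⁴ m³/s².
r₁ = 6691 km = 6.691×10⁶ m.
r₂ = 17630 km = 1.763×10⁷ m.
Transfer ellipse a_t = (r₁ + r₂)/2 = 1.216×10⁷ m.
At r₁: circular v_c1 = √(μ/r₁) = 7718 m/s; transfer-perigee v_p = √[μ(2/r₁ − 1/a_t)] = 9293 m/s.
At r₂: circular v_c2 = √(μ/r₂) = 4755 m/s; transfer-apogee v_a = √[μ(2/r₂ − 1/a_t)] = 3527 m/s.
Δv₂ = v_c2 − v_a = 1228 m/s.
= 1.228 km/s.

Δv ≈ 1.23 km/s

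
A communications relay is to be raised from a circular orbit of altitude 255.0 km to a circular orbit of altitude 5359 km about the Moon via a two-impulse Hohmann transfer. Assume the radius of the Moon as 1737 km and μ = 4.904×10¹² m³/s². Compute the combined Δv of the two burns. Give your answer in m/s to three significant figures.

Δv_total ≈ 673 m/s

r₁ = 1737 + 255.0 = 1992.0 km = 1.9920×10⁶ m.
r₂ = 1737 + 5359 = 7096.0 km = 7.0960×10⁶ m.
Transfer ellipse a_t = (r₁ + r₂)/2 = 4.544×10⁶ m.
At r₁: circular v_c1 = √(μ/r₁) = 1569 m/s; transfer-perilune v_p = √[μ(2/r₁ − 1/a_t)] = 1961 m/s.
Δv₁ = v_p − v_c1 = 391.7 m/s.
At r₂: circular v_c2 = √(μ/r₂) = 831.3 m/s; transfer-apolune v_a = √[μ(2/r₂ − 1/a_t)] = 550.4 m/s.
Δv₂ = v_c2 − v_a = 280.9 m/s.
Total Δv = Δv₁ + Δv₂ = 672.6 m/s.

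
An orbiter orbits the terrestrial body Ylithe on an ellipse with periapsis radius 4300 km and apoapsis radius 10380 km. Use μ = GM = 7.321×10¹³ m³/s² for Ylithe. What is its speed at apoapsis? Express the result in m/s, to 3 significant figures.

Semi-major axis a = (r_p + r_a)/2 = 7340.0 km = 7.340×10⁶ m.
Vis-viva: v² = μ(2/r − 1/a) = 7.321×10¹³ × (1.927×10⁻⁷ − 1.362×10⁻⁷) = 4.132×10⁶ m²/s².
v = 2033 m/s.

v ≈ 2030 m/s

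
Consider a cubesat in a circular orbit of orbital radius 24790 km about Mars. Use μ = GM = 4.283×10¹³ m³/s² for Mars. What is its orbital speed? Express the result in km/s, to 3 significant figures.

r = 24790 km = 2.479×10⁷ m.
For a circular orbit v = √(μ/r) = √(4.283×10¹³ / 2.479×10⁷) = √(1.728×10⁶) = 1314 m/s.
That is 1.314 km/s.

v ≈ 1.31 km/s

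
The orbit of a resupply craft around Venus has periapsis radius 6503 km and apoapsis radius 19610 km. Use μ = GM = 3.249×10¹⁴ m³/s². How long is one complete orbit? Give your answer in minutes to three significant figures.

T ≈ 274 minutes

Semi-major axis a = (r_p + r_a)/2 = (6503.0 + 19610)/2 = 13056 km = 1.306×10⁷ m.
By Kepler's third law T = 2π√(a³/μ) = 2π × 2.617×10³ = 1.645×10⁴ s.
= 274.1 minutes.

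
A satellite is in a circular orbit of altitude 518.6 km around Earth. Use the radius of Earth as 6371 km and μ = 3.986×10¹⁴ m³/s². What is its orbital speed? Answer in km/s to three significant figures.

r = 6371 + 518.6 = 6889.6 km = 6.8896×10⁶ m.
For a circular orbit v = √(μ/r) = √(3.986×10¹⁴ / 6.890×10⁶) = √(5.786×10⁷) = 7606 m/s.
That is 7.606 km/s.

v ≈ 7.61 km/s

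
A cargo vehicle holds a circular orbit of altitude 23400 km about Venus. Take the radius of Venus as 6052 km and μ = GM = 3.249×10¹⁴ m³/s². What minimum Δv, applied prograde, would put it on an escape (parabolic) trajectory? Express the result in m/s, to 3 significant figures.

r = 6052 + 23400 = 29452 km = 2.9452×10⁷ m.
Circular speed v_c = √(μ/r) = 3321 m/s.
Escape speed v_esc = √(2μ/r) = √2 × v_c = 4697 m/s.
Δv = v_esc − v_c = 1376 m/s.

Δv ≈ 1380 m/s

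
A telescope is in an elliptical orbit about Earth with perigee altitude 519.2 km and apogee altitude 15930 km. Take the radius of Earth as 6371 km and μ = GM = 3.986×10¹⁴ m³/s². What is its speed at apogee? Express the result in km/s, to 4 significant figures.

r_p = 6371 + 519.2 = 6890.2 km = 6.8902×10⁶ m.
r_a = 6371 + 15930 = 22301 km = 2.2301×10⁷ m.
Semi-major axis a = (r_p + r_a)/2 = 14596 km = 1.460×10⁷ m.
Vis-viva: v² = μ(2/r − 1/a) = 3.986×10¹⁴ × (8.968×10⁻⁸ − 6.851×10⁻⁸) = 8.438×10⁶ m²/s².
v = 2905 m/s = 2.905 km/s.

v ≈ 2.905 km/s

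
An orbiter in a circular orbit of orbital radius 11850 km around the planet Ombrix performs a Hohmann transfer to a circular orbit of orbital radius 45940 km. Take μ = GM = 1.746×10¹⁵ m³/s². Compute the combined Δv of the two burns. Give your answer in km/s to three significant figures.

Δv_total ≈ 5.38 km/s

r₁ = 11850 km = 1.185×10⁷ m.
r₂ = 45940 km = 4.594×10⁷ m.
Transfer ellipse a_t = (r₁ + r₂)/2 = 2.890×10⁷ m.
At r₁: circular v_c1 = √(μ/r₁) = 12140 m/s; transfer-periapsis v_p = √[μ(2/r₁ − 1/a_t)] = 15310 m/s.
Δv₁ = v_p − v_c1 = 3167 m/s.
At r₂: circular v_c2 = √(μ/r₂) = 6165 m/s; transfer-apoapsis v_a = √[μ(2/r₂ − 1/a_t)] = 3948 m/s.
Δv₂ = v_c2 − v_a = 2217 m/s.
Total Δv = Δv₁ + Δv₂ = 5384 m/s = 5.384 km/s.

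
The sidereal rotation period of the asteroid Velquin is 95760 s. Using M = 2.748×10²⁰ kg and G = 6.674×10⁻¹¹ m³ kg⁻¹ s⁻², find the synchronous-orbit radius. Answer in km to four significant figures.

μ = GM = 6.674×10⁻¹¹ × 2.748×10²⁰ = 1.834×10¹⁰ m³/s².
A synchronous orbit has period T, so by Kepler's third law a = (μT²/4π²)^(1/3).
μT²/4π² = 1.834×10¹⁰ × (9.576×10⁴)² / 39.48 = 4.260×10¹⁸ m³.
a = 1.621×10⁶ m = 1621.1 km.

r_sync ≈ 1621 km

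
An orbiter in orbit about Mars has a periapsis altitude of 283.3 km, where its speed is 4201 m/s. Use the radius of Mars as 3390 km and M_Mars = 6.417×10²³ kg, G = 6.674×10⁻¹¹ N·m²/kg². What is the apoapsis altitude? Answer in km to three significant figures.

μ = GM = 6.674×10⁻¹¹ × 6.417×10²³ = 4.283×10¹³ m³/s².
r_p = 3390 + 283.3 = 3673.3 km = 3.673×10⁶ m.
Specific energy ε = v²/2 − μ/r = -2.835×10⁶ J/kg, so a = −μ/(2ε) = 7.554×10⁶ m.
The apsides satisfy r_p + r_a = 2a, so the apoapsis radius is 2a − r_p = 1.143×10⁷ m = 11434 km.
Apoapsis altitude = 11434 − 3390 = 8044.2 km.

apoapsis altitude ≈ 8040 km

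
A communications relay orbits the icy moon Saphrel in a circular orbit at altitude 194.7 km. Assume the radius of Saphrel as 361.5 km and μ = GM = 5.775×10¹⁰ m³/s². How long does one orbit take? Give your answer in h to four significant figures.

T ≈ 3.013 h

r = 361.5 + 194.7 = 556.20 km = 5.5620×10⁵ m.
Kepler's third law: T = 2π√(r³/μ) = 2π√((5.562×10⁵)³ / 5.775×10¹⁰).
r³/μ = 2.979×10⁶ s², so T = 2π × 1.726×10³ = 1.085×10⁴ s.
Converting: 1.085×10⁴ s ÷ 3600 = 3.013 h.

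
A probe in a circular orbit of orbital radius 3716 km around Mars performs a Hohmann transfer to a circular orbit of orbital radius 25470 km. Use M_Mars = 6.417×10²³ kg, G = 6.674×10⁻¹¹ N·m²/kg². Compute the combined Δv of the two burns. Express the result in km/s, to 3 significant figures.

Δv_total ≈ 1.73 km/s

μ = GM = 6.674×10⁻¹¹ × 6.417×10²³ = 4.283×10¹³ m³/s².
r₁ = 3716 km = 3.716×10⁶ m.
r₂ = 25470 km = 2.547×10⁷ m.
Transfer ellipse a_t = (r₁ + r₂)/2 = 1.459×10⁷ m.
At r₁: circular v_c1 = √(μ/r₁) = 3395 m/s; transfer-periapsis v_p = √[μ(2/r₁ − 1/a_t)] = 4485 m/s.
Δv₁ = v_p − v_c1 = 1090 m/s.
At r₂: circular v_c2 = √(μ/r₂) = 1297 m/s; transfer-apoapsis v_a = √[μ(2/r₂ − 1/a_t)] = 654.4 m/s.
Δv₂ = v_c2 − v_a = 642.4 m/s.
Total Δv = Δv₁ + Δv₂ = 1733 m/s = 1.733 km/s.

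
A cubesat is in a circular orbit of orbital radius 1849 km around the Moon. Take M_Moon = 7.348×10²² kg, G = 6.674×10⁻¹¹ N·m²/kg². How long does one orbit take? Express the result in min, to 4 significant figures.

T ≈ 118.9 min

μ = GM = 6.674×10⁻¹¹ × 7.348×10²² = 4.904×10¹² m³/s².
r = 1849 km = 1.849×10⁶ m.
Kepler's third law: T = 2π√(r³/μ) = 2π√((1.849×10⁶)³ / 4.904×10¹²).
r³/μ = 1.289×10⁶ s², so T = 2π × 1.135×10³ = 7.134×10³ s.
Converting: 7.134×10³ s ÷ 60.00 = 118.9 min.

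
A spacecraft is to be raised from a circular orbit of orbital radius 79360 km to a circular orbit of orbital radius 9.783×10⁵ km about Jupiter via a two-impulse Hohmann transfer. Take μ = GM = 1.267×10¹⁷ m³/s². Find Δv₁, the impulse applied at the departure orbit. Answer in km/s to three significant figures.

r₁ = 79360 km = 7.936×10⁷ m.
r₂ = 9.783×10⁵ km = 9.783×10⁸ m.
Transfer ellipse a_t = (r₁ + r₂)/2 = 5.288×10⁸ m.
At r₁: circular v_c1 = √(μ/r₁) = 39960 m/s; transfer-perijove v_p = √[μ(2/r₁ − 1/a_t)] = 54350 m/s.
Δv₁ = v_p − v_c1 = 14390 m/s.
= 14.39 km/s.

Δv ≈ 14.4 km/s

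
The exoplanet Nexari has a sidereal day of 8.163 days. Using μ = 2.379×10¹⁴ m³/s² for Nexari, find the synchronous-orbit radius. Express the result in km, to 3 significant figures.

T = 8.163 days = 7.053×10⁵ s.
A synchronous orbit has period T, so by Kepler's third law a = (μT²/4π²)^(1/3).
μT²/4π² = 2.379×10¹⁴ × (7.053×10⁵)² / 39.48 = 2.998×10²⁴ m³.
a = 1.442×10⁸ m = 1.4419×10⁵ km.

r_sync ≈ 1.44×10⁵ km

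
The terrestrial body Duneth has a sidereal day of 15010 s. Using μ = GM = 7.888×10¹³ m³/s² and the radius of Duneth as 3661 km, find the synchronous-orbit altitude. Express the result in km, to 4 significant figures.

h_sync ≈ 4003 km

A synchronous orbit has period T, so by Kepler's third law a = (μT²/4π²)^(1/3).
μT²/4π² = 7.888×10¹³ × (1.501×10⁴)² / 39.48 = 4.502×10²⁰ m³.
a = 7.664×10⁶ m = 7664.0 km.
Altitude h = a − R = 7664.0 − 3661 = 4003.0 km.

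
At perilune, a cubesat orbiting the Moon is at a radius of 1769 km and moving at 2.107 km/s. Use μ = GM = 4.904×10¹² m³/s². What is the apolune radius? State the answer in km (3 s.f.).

apolune radius ≈ 7110 km

r_p = 1.769×10⁶ m.
Specific energy ε = v²/2 − μ/r = -5.525×10⁵ J/kg, so a = −μ/(2ε) = 4.438×10⁶ m.
The apsides satisfy r_p + r_a = 2a, so the apolune radius is 2a − r_p = 7.108×10⁶ m = 7107.6 km.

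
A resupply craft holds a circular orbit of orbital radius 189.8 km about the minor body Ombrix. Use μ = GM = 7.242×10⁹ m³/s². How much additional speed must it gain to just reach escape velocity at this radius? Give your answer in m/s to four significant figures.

r = 189.8 km = 1.898×10⁵ m.
Circular speed v_c = √(μ/r) = 195.3 m/s.
Escape speed v_esc = √(2μ/r) = √2 × v_c = 276.2 m/s.
Δv = v_esc − v_c = 80.91 m/s.

Δv ≈ 80.91 m/s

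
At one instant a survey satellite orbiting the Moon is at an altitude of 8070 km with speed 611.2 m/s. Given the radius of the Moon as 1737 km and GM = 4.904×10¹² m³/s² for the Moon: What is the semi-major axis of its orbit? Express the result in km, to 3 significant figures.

a ≈ 7830 km

r = 1737 + 8070 = 9807.0 km = 9.807×10⁶ m.
Vis-viva rearranged: 1/a = 2/r − v²/μ = 2.039×10⁻⁷ − 7.618×10⁻⁸ = 1.278×10⁻⁷ m⁻¹.
a = 7.827×10⁶ m = 7827.2 km.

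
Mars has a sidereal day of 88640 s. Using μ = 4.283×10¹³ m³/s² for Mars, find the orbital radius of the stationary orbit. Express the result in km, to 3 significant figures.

A synchronous orbit has period T, so by Kepler's third law a = (μT²/4π²)^(1/3).
μT²/4π² = 4.283×10¹³ × (8.864×10⁴)² / 39.48 = 8.524×10²¹ m³.
a = 2.043×10⁷ m = 20428 km.

r_sync ≈ 20400 km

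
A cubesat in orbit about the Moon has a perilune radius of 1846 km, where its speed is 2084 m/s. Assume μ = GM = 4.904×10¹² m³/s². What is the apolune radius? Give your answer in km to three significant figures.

apolune radius ≈ 8260 km

r_p = 1.846×10⁶ m.
Specific energy ε = v²/2 − μ/r = -4.850×10⁵ J/kg, so a = −μ/(2ε) = 5.055×10⁶ m.
The apsides satisfy r_p + r_a = 2a, so the apolune radius is 2a − r_p = 8.265×10⁶ m = 8264.8 km.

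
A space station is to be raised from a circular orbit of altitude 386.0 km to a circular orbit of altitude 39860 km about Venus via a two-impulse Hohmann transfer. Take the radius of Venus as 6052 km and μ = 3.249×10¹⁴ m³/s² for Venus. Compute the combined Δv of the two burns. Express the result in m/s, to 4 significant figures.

r₁ = 6052 + 386.0 = 6438.0 km = 6.4380×10⁶ m.
r₂ = 6052 + 39860 = 45912 km = 4.5912×10⁷ m.
Transfer ellipse a_t = (r₁ + r₂)/2 = 2.618×10⁷ m.
At r₁: circular v_c1 = √(μ/r₁) = 7104 m/s; transfer-periapsis v_p = √[μ(2/r₁ − 1/a_t)] = 9408 m/s.
Δv₁ = v_p − v_c1 = 2305 m/s.
At r₂: circular v_c2 = √(μ/r₂) = 2660 m/s; transfer-apoapsis v_a = √[μ(2/r₂ − 1/a_t)] = 1319 m/s.
Δv₂ = v_c2 − v_a = 1341 m/s.
Total Δv = Δv₁ + Δv₂ = 3645 m/s.

Δv_total ≈ 3645 m/s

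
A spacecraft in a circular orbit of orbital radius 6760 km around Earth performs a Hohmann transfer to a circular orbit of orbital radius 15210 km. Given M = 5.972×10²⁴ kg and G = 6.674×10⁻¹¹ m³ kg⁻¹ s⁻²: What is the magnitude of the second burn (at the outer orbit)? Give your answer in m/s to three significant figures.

μ = GM = 6.674×10⁻¹¹ × 5.972×10²⁴ = 3.986×10¹⁴ m³/s².
r₁ = 6760 km = 6.760×10⁶ m.
r₂ = 15210 km = 1.521×10⁷ m.
Transfer ellipse a_t = (r₁ + r₂)/2 = 1.098×10⁷ m.
At r₁: circular v_c1 = √(μ/r₁) = 7679 m/s; transfer-perigee v_p = √[μ(2/r₁ − 1/a_t)] = 9035 m/s.
At r₂: circular v_c2 = √(μ/r₂) = 5119 m/s; transfer-apogee v_a = √[μ(2/r₂ − 1/a_t)] = 4016 m/s.
Δv₂ = v_c2 − v_a = 1103 m/s.

Δv ≈ 1100 m/s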